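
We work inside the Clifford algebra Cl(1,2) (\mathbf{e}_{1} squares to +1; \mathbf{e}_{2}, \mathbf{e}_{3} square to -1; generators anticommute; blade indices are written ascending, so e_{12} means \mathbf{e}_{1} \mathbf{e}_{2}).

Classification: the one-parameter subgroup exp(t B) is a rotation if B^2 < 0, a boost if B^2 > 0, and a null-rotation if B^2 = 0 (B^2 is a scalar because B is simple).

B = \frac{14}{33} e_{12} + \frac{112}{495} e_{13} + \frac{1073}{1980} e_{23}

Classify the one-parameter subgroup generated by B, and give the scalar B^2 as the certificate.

B^2 term by term: the squares give (\frac{14}{33})^2*(e_{12})^2 + (\frac{112}{495})^2*(e_{13})^2 + (\frac{1073}{1980})^2*(e_{23})^2 = \frac{196}{1089}*(+1) + \frac{12544}{245025}*(+1) + \frac{1151329}{3920400}*(-1) = -\frac{1}{16} (each basis 2-blade squares to minus the product of its generators' squares); cross terms between blades sharing an index anticommute and cancel. So B^2 = -\frac{1}{16}.
Answer: rotation, certificate B^2 = -\frac{1}{16}. Why this suffices: the scalar -\frac{1}{16} survives any versor conjugation, so its sign alone determines the class however B is presented.


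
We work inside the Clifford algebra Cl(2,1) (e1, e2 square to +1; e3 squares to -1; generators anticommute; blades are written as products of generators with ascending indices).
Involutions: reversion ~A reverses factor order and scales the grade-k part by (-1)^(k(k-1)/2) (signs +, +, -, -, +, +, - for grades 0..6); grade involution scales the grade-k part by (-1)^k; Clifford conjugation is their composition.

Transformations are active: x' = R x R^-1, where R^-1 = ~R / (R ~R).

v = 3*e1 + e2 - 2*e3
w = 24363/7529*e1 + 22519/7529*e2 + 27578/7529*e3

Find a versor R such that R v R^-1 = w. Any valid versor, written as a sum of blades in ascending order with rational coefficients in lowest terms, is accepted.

Take R = v + w = 46950/7529*e1 + 30048/7529*e2 + 12520/7529*e3. Because q(v) = q(w) = 6, conjugation by R sends v exactly to w.
Answer: 46950/7529*e1 + 30048/7529*e2 + 12520/7529*e3


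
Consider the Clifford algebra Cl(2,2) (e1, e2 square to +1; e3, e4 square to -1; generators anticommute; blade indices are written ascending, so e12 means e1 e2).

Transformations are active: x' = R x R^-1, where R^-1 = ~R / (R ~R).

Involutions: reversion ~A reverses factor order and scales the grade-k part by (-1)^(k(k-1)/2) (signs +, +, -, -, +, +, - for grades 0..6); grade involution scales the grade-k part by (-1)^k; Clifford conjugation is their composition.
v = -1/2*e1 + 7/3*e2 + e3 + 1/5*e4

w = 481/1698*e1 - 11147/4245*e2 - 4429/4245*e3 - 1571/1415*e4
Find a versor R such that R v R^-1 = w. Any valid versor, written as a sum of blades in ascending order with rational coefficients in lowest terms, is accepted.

R = v + w = -184/849*e1 - 414/1415*e2 - 184/4245*e3 - 1288/1415*e4 works: the equal norms (4189/900) guarantee its sandwich swaps v into w.
Answer: -184/849*e1 - 414/1415*e2 - 184/4245*e3 - 1288/1415*e4


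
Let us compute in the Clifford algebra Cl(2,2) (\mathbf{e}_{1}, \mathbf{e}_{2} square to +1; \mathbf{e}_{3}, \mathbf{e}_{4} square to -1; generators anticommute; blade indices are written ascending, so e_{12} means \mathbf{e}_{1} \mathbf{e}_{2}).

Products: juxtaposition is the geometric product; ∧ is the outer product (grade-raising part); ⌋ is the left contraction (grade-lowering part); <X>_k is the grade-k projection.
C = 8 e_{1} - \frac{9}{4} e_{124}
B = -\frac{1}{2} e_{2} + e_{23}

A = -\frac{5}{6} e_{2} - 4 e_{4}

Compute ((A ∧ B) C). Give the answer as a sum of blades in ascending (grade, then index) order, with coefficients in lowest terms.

step 1: -2 e_{24} - 4 e_{234}
step 2: \frac{9}{2} e_{1} + 9 e_{13} - 16 e_{124} + 32 e_{1234}
Answer: \frac{9}{2} e_{1} + 9 e_{13} - 16 e_{124} + 32 e_{1234}


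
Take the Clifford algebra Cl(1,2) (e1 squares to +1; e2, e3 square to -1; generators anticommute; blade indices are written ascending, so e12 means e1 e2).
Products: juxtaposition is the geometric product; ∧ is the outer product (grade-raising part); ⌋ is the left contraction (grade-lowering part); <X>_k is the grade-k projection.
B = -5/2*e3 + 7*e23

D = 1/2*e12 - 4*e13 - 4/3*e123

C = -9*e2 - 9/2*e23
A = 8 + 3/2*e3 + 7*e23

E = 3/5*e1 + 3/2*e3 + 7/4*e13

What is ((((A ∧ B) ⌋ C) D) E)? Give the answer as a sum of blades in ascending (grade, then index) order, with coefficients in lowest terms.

step 1: -20*e3 + 56*e23
step 2: 252 + 90*e2
step 3: 45*e1 + 126*e12 - 1128*e13 + 24*e123
step 4: -1947 + 1692*e1 - 588/5*e2 + 15111/20*e3 - 36*e12 + 135/2*e13 - 2061/10*e23 + 189*e123
Answer: -1947 + 1692*e1 - 588/5*e2 + 15111/20*e3 - 36*e12 + 135/2*e13 - 2061/10*e23 + 189*e123


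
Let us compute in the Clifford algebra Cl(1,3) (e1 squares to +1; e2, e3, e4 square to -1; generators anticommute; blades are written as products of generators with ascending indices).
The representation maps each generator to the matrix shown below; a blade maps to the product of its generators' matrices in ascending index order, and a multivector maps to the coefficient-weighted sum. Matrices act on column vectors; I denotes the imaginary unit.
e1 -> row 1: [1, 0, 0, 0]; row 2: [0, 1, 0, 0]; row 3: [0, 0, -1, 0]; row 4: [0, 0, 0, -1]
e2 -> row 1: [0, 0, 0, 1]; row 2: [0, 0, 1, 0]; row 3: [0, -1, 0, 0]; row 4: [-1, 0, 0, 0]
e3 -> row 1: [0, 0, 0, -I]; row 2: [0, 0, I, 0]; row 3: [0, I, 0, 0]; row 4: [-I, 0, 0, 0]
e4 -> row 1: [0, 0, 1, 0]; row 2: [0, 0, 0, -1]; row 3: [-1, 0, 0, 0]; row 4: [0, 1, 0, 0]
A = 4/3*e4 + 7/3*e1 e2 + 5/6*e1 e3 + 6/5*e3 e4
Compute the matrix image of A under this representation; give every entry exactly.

Bivector images (products of the table entries): rho(e1 e2) = rho(e1)rho(e2) = row 1: [0, 0, 0, 1]; row 2: [0, 0, 1, 0]; row 3: [0, 1, 0, 0]; row 4: [1, 0, 0, 0]; rho(e1 e3) = rho(e1)rho(e3) = row 1: [0, 0, 0, -I]; row 2: [0, 0, I, 0]; row 3: [0, -I, 0, 0]; row 4: [I, 0, 0, 0]; rho(e3 e4) = rho(e3)rho(e4) = row 1: [0, -I, 0, 0]; row 2: [-I, 0, 0, 0]; row 3: [0, 0, 0, -I]; row 4: [0, 0, -I, 0].
M = (4/3)*rho(e4) + (7/3)*rho(e1 e2) + (5/6)*rho(e1 e3) + (6/5)*rho(e3 e4), summed entrywise:
Answer: row 1: [0, -6*I/5, 4/3, 7/3 - 5*I/6]; row 2: [-6*I/5, 0, 7/3 + 5*I/6, -4/3]; row 3: [-4/3, 7/3 - 5*I/6, 0, -6*I/5]; row 4: [7/3 + 5*I/6, 4/3, -6*I/5, 0]


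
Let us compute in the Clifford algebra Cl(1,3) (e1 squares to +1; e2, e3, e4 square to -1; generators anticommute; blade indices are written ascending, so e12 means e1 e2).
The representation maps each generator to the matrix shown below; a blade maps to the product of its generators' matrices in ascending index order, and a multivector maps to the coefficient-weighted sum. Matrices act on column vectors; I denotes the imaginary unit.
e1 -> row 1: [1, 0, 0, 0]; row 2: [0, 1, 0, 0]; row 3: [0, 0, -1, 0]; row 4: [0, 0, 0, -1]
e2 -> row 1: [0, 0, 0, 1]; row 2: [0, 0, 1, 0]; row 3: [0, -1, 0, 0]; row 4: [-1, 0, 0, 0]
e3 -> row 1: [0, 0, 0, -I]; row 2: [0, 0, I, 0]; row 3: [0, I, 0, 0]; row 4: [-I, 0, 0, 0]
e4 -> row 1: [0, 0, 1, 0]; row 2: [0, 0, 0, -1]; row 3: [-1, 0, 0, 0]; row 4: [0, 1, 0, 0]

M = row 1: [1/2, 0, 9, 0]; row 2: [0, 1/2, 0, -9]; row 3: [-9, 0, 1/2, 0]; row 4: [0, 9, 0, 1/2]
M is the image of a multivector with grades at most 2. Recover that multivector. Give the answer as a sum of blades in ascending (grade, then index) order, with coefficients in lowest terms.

Method: the blade images are trace-orthogonal — tr(rho(e_A) rho(e_B)^-1) = 4 if A = B and 0 otherwise — and rho(e_A)^-1 = (e_A)^2 * rho(e_A) with (e_A)^2 = +1 or -1, so the coefficient of e_A in the preimage is (e_A)^2 * tr(M rho(e_A))/4.
Nonzero projections over blades of grade <= 2: 1: (1)^2 = +1, tr(M 1) = 2, coefficient 1/2; e4: (e4)^2 = -1, tr(M rho(e4)) = -36, coefficient 9. Every other blade of grade <= 2 projects to 0.
Answer: 1/2 + 9*e4


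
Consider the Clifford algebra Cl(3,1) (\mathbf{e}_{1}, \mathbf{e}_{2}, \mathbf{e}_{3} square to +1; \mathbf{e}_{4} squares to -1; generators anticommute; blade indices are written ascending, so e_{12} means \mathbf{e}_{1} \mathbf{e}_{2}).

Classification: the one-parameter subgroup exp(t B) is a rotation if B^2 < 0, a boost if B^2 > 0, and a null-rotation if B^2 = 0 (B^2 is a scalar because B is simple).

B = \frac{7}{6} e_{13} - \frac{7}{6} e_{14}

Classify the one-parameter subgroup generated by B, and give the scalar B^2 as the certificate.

B^2 term by term: the squares give (\frac{7}{6})^2*(e_{13})^2 + (-\frac{7}{6})^2*(e_{14})^2 = \frac{49}{36}*(-1) + \frac{49}{36}*(+1) = 0 (each basis 2-blade squares to minus the product of its generators' squares); cross terms between blades sharing an index anticommute and cancel. So B^2 = 0.
Answer: null-rotation, certificate B^2 = 0. The invariant at work: B^2 = 0 is unchanged by conjugation, hence its sign classifies the subgroup whatever basis B is written in.


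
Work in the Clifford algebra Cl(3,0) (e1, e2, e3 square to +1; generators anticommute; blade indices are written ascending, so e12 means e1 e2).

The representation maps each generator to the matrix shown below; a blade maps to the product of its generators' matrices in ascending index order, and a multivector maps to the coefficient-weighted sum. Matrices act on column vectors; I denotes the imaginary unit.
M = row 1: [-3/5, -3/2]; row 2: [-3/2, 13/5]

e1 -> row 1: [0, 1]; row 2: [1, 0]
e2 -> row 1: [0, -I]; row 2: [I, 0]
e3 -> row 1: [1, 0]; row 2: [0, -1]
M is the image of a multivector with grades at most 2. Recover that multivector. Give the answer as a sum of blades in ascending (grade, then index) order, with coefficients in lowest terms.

Method: 1, rho(e1), rho(e2), rho(e3) form a trace-orthogonal basis of the 2x2 complex matrices (tr(X Y) = 2 if X = Y, else 0), so M = m0*1 + m1*rho(e1) + m2*rho(e2) + m3*rho(e3) with m0 = tr(M)/2 = 1, m1 = tr(M rho(e1))/2 = -3/2, m2 = tr(M rho(e2))/2 = 0, m3 = tr(M rho(e3))/2 = -8/5.
Multiplying table entries, the bivector images are rho(e12) = I*rho(e3), rho(e13) = -I*rho(e2), rho(e23) = I*rho(e1); with real blade coefficients the real parts of m0..m3 are the coefficients of 1, e1, e2, e3 and the imaginary parts give the bivectors (e23: Im m1, e13: -Im m2, e12: Im m3).
Answer: 1 - 3/2*e1 - 8/5*e3


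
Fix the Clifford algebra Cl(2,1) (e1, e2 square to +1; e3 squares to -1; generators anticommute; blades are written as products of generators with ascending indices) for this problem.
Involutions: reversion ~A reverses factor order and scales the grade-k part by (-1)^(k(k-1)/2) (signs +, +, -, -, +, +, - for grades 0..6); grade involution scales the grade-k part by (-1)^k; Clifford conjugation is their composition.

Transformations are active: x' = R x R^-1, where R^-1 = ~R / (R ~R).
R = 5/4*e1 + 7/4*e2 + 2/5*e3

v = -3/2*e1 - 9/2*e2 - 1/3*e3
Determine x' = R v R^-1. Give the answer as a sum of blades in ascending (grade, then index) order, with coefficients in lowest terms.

~R = 5/4*e1 + 7/4*e2 + 2/5*e3, and R ~R = 893/200, so R^-1 = ~R / (893/200).
R v = -577/60 - 3*e1 e2 + 11/60*e1 e3 + 73/60*e2 e3
Answer: -20813/5358*e1 - 16279/5358*e2 - 1241/893*e3


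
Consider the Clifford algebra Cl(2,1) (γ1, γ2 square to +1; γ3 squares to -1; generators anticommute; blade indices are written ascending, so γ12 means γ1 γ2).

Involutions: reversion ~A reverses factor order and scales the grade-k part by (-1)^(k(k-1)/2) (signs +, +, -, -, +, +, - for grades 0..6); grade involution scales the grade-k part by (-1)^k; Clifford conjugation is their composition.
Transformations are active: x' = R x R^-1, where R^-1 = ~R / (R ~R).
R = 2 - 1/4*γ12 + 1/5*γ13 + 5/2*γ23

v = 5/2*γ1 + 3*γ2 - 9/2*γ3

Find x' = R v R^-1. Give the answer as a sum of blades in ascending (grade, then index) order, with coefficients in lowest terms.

~R = 2 + 1/4*γ12 - 1/5*γ13 - 5/2*γ23, and R ~R = -891/400, so R^-1 = ~R / (-891/400).
R v = 103/20*γ1 + 143/8*γ2 - 17*γ3 + 271/40*γ123
Answer: 685/198*γ1 - 32357/891*γ2 + 65129/1782*γ3


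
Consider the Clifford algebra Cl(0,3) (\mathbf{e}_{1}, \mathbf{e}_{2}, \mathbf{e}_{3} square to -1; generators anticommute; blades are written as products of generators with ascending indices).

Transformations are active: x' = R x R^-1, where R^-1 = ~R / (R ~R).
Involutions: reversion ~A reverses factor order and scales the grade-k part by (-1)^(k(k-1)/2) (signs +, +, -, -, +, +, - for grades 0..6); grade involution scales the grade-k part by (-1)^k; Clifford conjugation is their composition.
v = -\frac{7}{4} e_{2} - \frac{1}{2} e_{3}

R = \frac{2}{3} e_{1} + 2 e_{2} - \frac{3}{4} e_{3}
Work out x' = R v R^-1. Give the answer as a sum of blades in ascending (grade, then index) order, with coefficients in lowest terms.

~R = \frac{2}{3} e_{1} + 2 e_{2} - \frac{3}{4} e_{3}, and R ~R = -\frac{721}{144}, so R^-1 = ~R / (-\frac{721}{144}).
R v = \frac{25}{8} - \frac{7}{6} e_{1} e_{2} - \frac{1}{3} e_{1} e_{3} - \frac{37}{16} e_{2} e_{3}
Answer: -\frac{600}{721} e_{1} - \frac{2153}{2884} e_{2} + \frac{2071}{1442} e_{3}


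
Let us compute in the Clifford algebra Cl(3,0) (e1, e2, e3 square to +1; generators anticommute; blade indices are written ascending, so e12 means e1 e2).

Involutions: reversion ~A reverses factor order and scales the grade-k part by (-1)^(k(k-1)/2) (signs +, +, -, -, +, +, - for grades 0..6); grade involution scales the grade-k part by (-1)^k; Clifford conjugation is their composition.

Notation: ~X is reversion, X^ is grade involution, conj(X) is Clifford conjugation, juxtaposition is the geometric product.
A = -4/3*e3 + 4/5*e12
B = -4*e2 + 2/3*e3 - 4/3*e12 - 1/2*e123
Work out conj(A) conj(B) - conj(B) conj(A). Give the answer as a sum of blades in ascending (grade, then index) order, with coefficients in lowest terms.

first term: 8/45 - 16/5*e1 - 2/5*e3 - 2/3*e12 - 16/3*e23 + 104/45*e123
second term: 8/45 + 16/5*e1 - 2/5*e3 - 2/3*e12 + 16/3*e23 + 104/45*e123
Answer: -32/5*e1 - 32/3*e23


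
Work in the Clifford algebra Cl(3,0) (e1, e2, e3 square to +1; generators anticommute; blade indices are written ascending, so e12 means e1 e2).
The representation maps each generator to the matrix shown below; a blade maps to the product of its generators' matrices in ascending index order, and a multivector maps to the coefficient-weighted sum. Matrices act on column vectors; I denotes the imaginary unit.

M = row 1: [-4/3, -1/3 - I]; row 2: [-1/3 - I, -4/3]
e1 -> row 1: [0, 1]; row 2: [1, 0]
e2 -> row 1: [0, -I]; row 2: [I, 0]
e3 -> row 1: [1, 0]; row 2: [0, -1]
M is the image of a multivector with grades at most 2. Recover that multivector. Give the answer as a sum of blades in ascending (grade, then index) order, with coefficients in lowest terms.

Method: 1, rho(e1), rho(e2), rho(e3) form a trace-orthogonal basis of the 2x2 complex matrices (tr(X Y) = 2 if X = Y, else 0), so M = m0*1 + m1*rho(e1) + m2*rho(e2) + m3*rho(e3) with m0 = tr(M)/2 = -4/3, m1 = tr(M rho(e1))/2 = -1/3 - I, m2 = tr(M rho(e2))/2 = 0, m3 = tr(M rho(e3))/2 = 0.
Multiplying table entries, the bivector images are rho(e12) = I*rho(e3), rho(e13) = -I*rho(e2), rho(e23) = I*rho(e1); with real blade coefficients the real parts of m0..m3 are the coefficients of 1, e1, e2, e3 and the imaginary parts give the bivectors (e23: Im m1, e13: -Im m2, e12: Im m3).
Answer: -4/3 - 1/3*e1 - e23


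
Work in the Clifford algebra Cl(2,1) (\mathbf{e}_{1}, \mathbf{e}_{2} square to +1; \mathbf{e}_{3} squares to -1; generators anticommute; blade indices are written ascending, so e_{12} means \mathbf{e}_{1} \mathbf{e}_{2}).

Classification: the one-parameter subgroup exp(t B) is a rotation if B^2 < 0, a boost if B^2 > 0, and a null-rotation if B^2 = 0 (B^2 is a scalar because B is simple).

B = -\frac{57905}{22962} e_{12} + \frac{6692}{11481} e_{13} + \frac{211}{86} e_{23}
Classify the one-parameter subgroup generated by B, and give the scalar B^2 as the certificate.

B^2 term by term: the squares give (-\frac{57905}{22962})^2*(e_{12})^2 + (\frac{6692}{11481})^2*(e_{13})^2 + (\frac{211}{86})^2*(e_{23})^2 = \frac{3352989025}{527253444}*(-1) + \frac{44782864}{131813361}*(+1) + \frac{44521}{7396}*(+1) = 0 (each basis 2-blade squares to minus the product of its generators' squares); cross terms between blades sharing an index anticommute and cancel. So B^2 = 0.
Answer: null-rotation, certificate B^2 = 0. The class reads off the invariant scalar 0 directly.


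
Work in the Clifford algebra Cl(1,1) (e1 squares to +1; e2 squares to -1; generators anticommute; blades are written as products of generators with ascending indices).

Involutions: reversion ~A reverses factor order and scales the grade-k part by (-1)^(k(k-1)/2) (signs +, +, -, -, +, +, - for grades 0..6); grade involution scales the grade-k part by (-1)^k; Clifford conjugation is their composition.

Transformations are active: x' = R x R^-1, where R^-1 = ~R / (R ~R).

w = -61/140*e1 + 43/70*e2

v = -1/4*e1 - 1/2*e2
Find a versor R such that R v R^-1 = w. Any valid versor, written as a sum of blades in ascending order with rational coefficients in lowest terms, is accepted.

R = v + w = -24/35*e1 + 4/35*e2 works: the equal norms (-3/16) guarantee its sandwich swaps v into w.
Answer: -24/35*e1 + 4/35*e2


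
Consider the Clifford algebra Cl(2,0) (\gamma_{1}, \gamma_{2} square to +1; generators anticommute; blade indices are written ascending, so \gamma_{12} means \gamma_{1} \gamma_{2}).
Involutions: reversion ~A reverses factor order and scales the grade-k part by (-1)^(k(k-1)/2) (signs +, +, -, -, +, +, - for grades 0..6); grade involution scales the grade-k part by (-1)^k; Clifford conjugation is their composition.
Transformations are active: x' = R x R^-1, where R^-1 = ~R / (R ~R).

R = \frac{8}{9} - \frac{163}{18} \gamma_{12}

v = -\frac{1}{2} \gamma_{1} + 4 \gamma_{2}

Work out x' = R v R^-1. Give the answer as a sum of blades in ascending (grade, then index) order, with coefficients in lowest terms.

~R = \frac{8}{9} + \frac{163}{18} \gamma_{12}, and R ~R = \frac{26825}{324}, so R^-1 = ~R / (\frac{26825}{324}).
R v = -\frac{110}{3} \gamma_{1} - \frac{35}{36} \gamma_{2}
Answer: -\frac{3083}{10730} \gamma_{1} - \frac{21572}{5365} \gamma_{2}


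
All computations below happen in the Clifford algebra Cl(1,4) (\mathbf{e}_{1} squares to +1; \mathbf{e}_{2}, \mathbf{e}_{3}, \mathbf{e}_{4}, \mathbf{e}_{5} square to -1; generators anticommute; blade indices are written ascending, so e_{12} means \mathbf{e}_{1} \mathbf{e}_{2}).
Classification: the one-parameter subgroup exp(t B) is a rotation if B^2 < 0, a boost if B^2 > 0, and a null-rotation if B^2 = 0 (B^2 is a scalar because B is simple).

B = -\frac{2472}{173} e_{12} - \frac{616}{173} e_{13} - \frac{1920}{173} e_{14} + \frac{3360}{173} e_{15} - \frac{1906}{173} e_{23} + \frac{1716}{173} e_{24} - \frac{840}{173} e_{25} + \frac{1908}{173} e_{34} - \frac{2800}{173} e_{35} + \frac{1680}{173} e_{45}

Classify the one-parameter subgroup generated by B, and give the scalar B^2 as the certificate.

B^2 term by term: the squares give (-\frac{2472}{173})^2*(e_{12})^2 + (-\frac{616}{173})^2*(e_{13})^2 + (-\frac{1920}{173})^2*(e_{14})^2 + (\frac{3360}{173})^2*(e_{15})^2 + (-\frac{1906}{173})^2*(e_{23})^2 + (\frac{1716}{173})^2*(e_{24})^2 + (-\frac{840}{173})^2*(e_{25})^2 + (\frac{1908}{173})^2*(e_{34})^2 + (-\frac{2800}{173})^2*(e_{35})^2 + (\frac{1680}{173})^2*(e_{45})^2 = \frac{6110784}{29929}*(+1) + \frac{379456}{29929}*(+1) + \frac{3686400}{29929}*(+1) + \frac{11289600}{29929}*(+1) + \frac{3632836}{29929}*(-1) + \frac{2944656}{29929}*(-1) + \frac{705600}{29929}*(-1) + \frac{3640464}{29929}*(-1) + \frac{7840000}{29929}*(-1) + \frac{2822400}{29929}*(-1) = -4 (each basis 2-blade squares to minus the product of its generators' squares); cross terms between blades sharing an index anticommute and cancel; the commuting (index-disjoint) pairs give grade-4 terms 2*c*c'*(blade product), which cancel blade by blade — e_{1234}: -\frac{9433152}{29929} + \frac{2114112}{29929} + \frac{7319040}{29929} = 0; e_{1235}: \frac{13843200}{29929} - \frac{1034880}{29929} - \frac{12808320}{29929} = 0; e_{1245}: -\frac{8305920}{29929} - \frac{3225600}{29929} + \frac{11531520}{29929} = 0; e_{1345}: -\frac{2069760}{29929} - \frac{10752000}{29929} + \frac{12821760}{29929} = 0; e_{2345}: -\frac{6404160}{29929} + \frac{9609600}{29929} - \frac{3205440}{29929} = 0 — confirming B is simple. So B^2 = -4.
Answer: rotation, certificate B^2 = -4. Because -4 is invariant under every versor sandwich, the classification follows from its sign alone.


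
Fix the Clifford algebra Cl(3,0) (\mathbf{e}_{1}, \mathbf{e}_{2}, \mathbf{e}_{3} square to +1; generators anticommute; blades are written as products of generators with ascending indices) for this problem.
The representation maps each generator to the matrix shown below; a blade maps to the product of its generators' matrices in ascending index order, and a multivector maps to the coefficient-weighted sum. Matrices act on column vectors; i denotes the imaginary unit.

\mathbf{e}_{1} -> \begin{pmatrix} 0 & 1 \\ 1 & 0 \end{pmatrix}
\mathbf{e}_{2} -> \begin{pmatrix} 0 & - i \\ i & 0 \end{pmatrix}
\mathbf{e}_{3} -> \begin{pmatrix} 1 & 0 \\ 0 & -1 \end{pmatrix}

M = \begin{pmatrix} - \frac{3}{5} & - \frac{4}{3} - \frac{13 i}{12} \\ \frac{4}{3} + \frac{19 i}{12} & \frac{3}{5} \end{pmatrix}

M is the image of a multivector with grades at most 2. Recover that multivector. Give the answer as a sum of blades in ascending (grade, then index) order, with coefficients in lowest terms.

Method: 1, rho(e_{1}), rho(e_{2}), rho(e_{3}) form a trace-orthogonal basis of the 2x2 complex matrices (tr(X Y) = 2 if X = Y, else 0), so M = m0*1 + m1*rho(e_{1}) + m2*rho(e_{2}) + m3*rho(e_{3}) with m0 = tr(M)/2 = 0, m1 = tr(M rho(e_{1}))/2 = \frac{i}{4}, m2 = tr(M rho(e_{2}))/2 = \frac{4}{3} - \frac{4 i}{3}, m3 = tr(M rho(e_{3}))/2 = - \frac{3}{5}.
Multiplying table entries, the bivector images are rho(e_{1} e_{2}) = i*rho(e_{3}), rho(e_{1} e_{3}) = -i*rho(e_{2}), rho(e_{2} e_{3}) = i*rho(e_{1}); with real blade coefficients the real parts of m0..m3 are the coefficients of 1, e_{1}, e_{2}, e_{3} and the imaginary parts give the bivectors (e_{2} e_{3}: Im m1, e_{1} e_{3}: -Im m2, e_{1} e_{2}: Im m3).
Answer: \frac{4}{3} e_{2} - \frac{3}{5} e_{3} + \frac{4}{3} e_{1} e_{3} + \frac{1}{4} e_{2} e_{3}


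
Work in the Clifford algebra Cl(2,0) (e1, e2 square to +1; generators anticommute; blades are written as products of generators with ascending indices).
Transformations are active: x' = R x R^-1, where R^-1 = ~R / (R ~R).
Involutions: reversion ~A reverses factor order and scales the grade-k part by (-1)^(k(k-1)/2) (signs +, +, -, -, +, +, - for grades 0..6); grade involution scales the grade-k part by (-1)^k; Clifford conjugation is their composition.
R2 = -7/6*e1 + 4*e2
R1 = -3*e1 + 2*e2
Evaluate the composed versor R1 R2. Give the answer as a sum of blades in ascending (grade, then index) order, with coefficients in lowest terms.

Distribute over the terms of R1 (each basis-blade product reordered to ascending indices, repeated generators contracted through their squares):
(-3*e1) R2 = 7/2 - 12*e1 e2
(2*e2) R2 = 8 + 7/3*e1 e2
Summing the partial products and collecting blades:
Answer: 23/2 - 29/3*e1 e2


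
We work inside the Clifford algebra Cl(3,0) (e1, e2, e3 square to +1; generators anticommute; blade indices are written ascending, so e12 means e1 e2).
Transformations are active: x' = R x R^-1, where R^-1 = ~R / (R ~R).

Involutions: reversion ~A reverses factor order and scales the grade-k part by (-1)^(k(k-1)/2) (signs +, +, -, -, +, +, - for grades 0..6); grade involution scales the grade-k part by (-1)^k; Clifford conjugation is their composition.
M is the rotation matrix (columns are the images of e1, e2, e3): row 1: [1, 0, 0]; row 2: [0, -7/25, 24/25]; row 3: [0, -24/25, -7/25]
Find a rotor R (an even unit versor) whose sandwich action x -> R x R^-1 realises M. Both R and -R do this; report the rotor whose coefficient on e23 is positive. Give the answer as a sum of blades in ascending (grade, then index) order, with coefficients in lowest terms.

Method: write R = a + b12*e12 + b13*e13 + b23*e23 with a^2 + b12^2 + b13^2 + b23^2 = 1 (so R^-1 = ~R). Expanding the columns R e_j ~R gives tr M = 4a^2 - 1 and, from the antisymmetric part, M21 - M12 = -4a*b12, M13 - M31 = 4a*b13, M32 - M23 = -4a*b23.
Here tr M = 11/25, so a^2 = (1 + tr M)/4 = 9/25 and a = ±3/5. Taking a = 3/5: M21 - M12 = 0, M13 - M31 = 0, M32 - M23 = -48/25, giving b12 = 0, b13 = 0, b23 = 4/5, i.e. R = 3/5 + 4/5*e23.
Its e23 coefficient is already positive.
Answer: 3/5 + 4/5*e23. Recall the cover is two-to-one: with M of trace 11/25, both preimages act alike, and the stated e23 sign chooses the sheet.


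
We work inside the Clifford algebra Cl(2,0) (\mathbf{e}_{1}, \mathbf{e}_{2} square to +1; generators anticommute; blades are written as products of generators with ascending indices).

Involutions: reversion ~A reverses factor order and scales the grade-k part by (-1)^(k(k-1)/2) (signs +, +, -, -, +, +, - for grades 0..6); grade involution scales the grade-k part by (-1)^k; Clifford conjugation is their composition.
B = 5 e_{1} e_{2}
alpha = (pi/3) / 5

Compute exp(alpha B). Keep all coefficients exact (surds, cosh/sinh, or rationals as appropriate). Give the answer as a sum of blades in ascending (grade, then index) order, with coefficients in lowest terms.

B^2 = (5)^2*(e_{1} e_{2})^2 = 25*(-1) = -25 (a basis 2-blade squares to minus the product of its generators' squares).
B^2 = -25 — a negative square means the series sums to a rotation: l = 5, alpha*l = \frac{\pi}{3}, so exp(alpha B) = cos(\frac{\pi}{3}) + (sin(\frac{\pi}{3})/5)*B = \frac{1}{2} + (\frac{\sqrt{3}}{10})*B.
Answer: \frac{1}{2} + \frac{\sqrt{3}}{2} e_{1} e_{2}


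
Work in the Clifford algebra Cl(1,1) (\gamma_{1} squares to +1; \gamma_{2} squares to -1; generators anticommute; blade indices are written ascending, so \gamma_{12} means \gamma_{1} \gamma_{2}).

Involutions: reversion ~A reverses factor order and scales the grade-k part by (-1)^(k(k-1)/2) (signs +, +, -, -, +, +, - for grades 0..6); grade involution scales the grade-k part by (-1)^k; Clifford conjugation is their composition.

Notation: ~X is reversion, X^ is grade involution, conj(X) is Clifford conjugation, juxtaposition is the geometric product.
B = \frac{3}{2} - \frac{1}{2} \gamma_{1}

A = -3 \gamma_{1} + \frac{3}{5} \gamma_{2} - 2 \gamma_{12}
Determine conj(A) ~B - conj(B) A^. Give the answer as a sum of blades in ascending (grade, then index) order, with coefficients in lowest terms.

first term: -\frac{3}{2} + \frac{9}{2} \gamma_{1} + \frac{1}{10} \gamma_{2} + \frac{27}{10} \gamma_{12}
second term: \frac{3}{2} + \frac{9}{2} \gamma_{1} - \frac{19}{10} \gamma_{2} - \frac{33}{10} \gamma_{12}
Answer: -3 + 2 \gamma_{2} + 6 \gamma_{12}


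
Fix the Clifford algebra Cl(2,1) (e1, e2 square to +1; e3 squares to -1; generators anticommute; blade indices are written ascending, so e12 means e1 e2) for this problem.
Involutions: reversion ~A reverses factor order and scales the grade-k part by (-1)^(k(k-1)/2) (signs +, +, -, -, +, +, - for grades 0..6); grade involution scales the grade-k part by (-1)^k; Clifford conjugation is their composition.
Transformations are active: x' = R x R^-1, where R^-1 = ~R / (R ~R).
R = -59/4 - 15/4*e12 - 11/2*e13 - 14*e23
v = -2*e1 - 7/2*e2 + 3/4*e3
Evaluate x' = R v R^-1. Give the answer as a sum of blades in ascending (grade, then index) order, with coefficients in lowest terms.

~R = -59/4 + 15/4*e12 + 11/2*e13 + 14*e23, and R ~R = 43/8, so R^-1 = ~R / (43/8).
R v = 187/4*e1 + 437/8*e2 - 1137/16*e3 + 95/16*e123
Answer: -9617/43*e1 - 26527/86*e2 + 65529/172*e3


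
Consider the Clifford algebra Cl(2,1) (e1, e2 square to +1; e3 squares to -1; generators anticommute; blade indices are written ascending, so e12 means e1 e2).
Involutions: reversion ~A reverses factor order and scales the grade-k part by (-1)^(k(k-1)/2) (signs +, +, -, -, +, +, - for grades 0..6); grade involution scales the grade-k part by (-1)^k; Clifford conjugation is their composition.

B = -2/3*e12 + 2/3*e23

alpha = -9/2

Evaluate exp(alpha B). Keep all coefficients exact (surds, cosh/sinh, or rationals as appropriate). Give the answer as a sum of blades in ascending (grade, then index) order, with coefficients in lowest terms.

B^2 term by term: the squares give (-2/3)^2*(e12)^2 + (2/3)^2*(e23)^2 = 4/9*(-1) + 4/9*(+1) = 0 (each basis 2-blade squares to minus the product of its generators' squares); cross terms between blades sharing an index anticommute and cancel. So B^2 = 0.
B^2 = 0, so the series closes: exp(alpha B) = 1 + alpha B (parabolic case).
Answer: 1 + 3*e12 - 3*e23


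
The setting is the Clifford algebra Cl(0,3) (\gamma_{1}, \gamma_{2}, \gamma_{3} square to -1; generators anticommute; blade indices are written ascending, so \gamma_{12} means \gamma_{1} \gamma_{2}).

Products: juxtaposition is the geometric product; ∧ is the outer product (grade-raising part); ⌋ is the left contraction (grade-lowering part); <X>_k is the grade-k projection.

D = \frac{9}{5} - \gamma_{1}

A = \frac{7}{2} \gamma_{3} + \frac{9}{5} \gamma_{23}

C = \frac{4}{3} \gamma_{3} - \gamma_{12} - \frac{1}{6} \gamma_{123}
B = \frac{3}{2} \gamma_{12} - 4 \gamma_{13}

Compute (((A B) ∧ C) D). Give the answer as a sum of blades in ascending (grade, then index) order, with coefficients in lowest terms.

step 1: -14 \gamma_{1} + \frac{36}{5} \gamma_{12} + \frac{27}{10} \gamma_{13} + \frac{21}{4} \gamma_{123}
step 2: -\frac{56}{3} \gamma_{13} + \frac{48}{5} \gamma_{123}
step 3: \frac{56}{3} \gamma_{3} - \frac{168}{5} \gamma_{13} + \frac{48}{5} \gamma_{23} + \frac{432}{25} \gamma_{123}
Answer: \frac{56}{3} \gamma_{3} - \frac{168}{5} \gamma_{13} + \frac{48}{5} \gamma_{23} + \frac{432}{25} \gamma_{123}


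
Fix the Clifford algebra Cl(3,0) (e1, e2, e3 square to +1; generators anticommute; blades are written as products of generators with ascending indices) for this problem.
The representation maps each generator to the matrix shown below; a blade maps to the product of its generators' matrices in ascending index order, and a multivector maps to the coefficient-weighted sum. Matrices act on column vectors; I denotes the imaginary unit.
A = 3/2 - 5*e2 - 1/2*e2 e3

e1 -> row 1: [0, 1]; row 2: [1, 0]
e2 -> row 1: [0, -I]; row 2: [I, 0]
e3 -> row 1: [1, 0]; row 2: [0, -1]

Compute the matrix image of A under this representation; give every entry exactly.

Bivector images (products of the table entries): rho(e2 e3) = rho(e2)rho(e3) = row 1: [0, I]; row 2: [I, 0].
M = (3/2)*1 + (-5)*rho(e2) + (-1/2)*rho(e2 e3), summed entrywise (1 is the identity matrix):
Answer: row 1: [3/2, 9*I/2]; row 2: [-11*I/2, 3/2]


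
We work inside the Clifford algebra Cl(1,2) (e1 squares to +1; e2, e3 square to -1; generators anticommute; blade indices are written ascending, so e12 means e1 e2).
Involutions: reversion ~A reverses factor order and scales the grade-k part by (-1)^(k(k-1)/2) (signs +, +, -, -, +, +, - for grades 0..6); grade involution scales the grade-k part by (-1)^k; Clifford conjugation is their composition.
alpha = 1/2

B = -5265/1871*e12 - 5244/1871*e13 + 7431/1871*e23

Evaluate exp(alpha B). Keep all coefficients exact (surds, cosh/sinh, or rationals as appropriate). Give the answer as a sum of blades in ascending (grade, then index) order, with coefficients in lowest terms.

B^2 term by term: the squares give (-5265/1871)^2*(e12)^2 + (-5244/1871)^2*(e13)^2 + (7431/1871)^2*(e23)^2 = 27720225/3500641*(+1) + 27499536/3500641*(+1) + 55219761/3500641*(-1) = 0 (each basis 2-blade squares to minus the product of its generators' squares); cross terms between blades sharing an index anticommute and cancel. So B^2 = 0.
B^2 = 0, so the series truncates immediately: exp(alpha B) = 1 + alpha B (parabolic case).
Answer: 1 - 5265/3742*e12 - 2622/1871*e13 + 7431/3742*e23


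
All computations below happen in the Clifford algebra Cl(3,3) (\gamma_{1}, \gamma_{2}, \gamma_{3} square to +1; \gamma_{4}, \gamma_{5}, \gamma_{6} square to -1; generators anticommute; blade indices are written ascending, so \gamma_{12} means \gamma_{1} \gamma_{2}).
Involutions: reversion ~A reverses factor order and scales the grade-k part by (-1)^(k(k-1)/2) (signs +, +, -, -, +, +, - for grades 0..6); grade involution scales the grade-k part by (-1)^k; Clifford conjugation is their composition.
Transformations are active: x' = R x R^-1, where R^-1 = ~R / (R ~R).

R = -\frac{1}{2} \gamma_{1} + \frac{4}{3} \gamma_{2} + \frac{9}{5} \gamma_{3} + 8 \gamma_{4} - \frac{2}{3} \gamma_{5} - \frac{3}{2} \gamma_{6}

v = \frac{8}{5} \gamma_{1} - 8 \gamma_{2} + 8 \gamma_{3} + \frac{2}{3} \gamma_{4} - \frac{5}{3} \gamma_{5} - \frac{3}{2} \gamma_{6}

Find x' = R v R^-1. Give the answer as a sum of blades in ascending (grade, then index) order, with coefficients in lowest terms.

~R = -\frac{1}{2} \gamma_{1} + \frac{4}{3} \gamma_{2} + \frac{9}{5} \gamma_{3} + 8 \gamma_{4} - \frac{2}{3} \gamma_{5} - \frac{3}{2} \gamma_{6}, and R ~R = -\frac{4607}{75}, so R^-1 = ~R / (-\frac{4607}{75}).
R v = -\frac{1037}{180} + \frac{28}{15} \gamma_{12} - \frac{172}{25} \gamma_{13} - \frac{197}{15} \gamma_{14} + \frac{19}{10} \gamma_{15} + \frac{63}{20} \gamma_{16} + \frac{376}{15} \gamma_{23} + \frac{584}{9} \gamma_{24} - \frac{68}{9} \gamma_{25} - 14 \gamma_{26} - \frac{314}{5} \gamma_{34} + \frac{7}{3} \gamma_{35} + \frac{93}{10} \gamma_{36} - \frac{116}{9} \gamma_{45} - 11 \gamma_{46} - \frac{3}{2} \gamma_{56}
Answer: -\frac{27541}{16260} \gamma_{1} + \frac{20122}{2439} \gamma_{2} - \frac{4153}{542} \gamma_{3} + \frac{226}{271} \gamma_{4} + \frac{3760}{2439} \gamma_{5} + \frac{1321}{1084} \gamma_{6}


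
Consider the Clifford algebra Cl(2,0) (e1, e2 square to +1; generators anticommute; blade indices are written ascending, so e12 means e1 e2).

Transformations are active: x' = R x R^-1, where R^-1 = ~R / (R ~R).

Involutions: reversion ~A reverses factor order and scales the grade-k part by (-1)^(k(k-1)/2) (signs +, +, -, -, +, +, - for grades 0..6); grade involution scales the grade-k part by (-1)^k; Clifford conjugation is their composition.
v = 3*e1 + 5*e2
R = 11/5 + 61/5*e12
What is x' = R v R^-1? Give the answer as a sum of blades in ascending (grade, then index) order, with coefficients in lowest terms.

~R = 11/5 - 61/5*e12, and R ~R = 3842/25, so R^-1 = ~R / (3842/25).
R v = 338/5*e1 - 128/5*e2
Answer: -2045/1921*e1 - 11013/1921*e2


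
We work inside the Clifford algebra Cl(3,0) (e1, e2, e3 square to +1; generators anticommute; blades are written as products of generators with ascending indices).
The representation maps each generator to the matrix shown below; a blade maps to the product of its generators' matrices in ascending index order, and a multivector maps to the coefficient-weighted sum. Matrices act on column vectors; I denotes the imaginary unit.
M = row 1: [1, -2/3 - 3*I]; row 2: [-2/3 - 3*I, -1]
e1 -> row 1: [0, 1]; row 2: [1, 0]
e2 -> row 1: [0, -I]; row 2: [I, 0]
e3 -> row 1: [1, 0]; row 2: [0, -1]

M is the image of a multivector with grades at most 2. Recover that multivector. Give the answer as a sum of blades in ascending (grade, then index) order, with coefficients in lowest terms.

Method: 1, rho(e1), rho(e2), rho(e3) form a trace-orthogonal basis of the 2x2 complex matrices (tr(X Y) = 2 if X = Y, else 0), so M = m0*1 + m1*rho(e1) + m2*rho(e2) + m3*rho(e3) with m0 = tr(M)/2 = 0, m1 = tr(M rho(e1))/2 = -2/3 - 3*I, m2 = tr(M rho(e2))/2 = 0, m3 = tr(M rho(e3))/2 = 1.
Multiplying table entries, the bivector images are rho(e1 e2) = I*rho(e3), rho(e1 e3) = -I*rho(e2), rho(e2 e3) = I*rho(e1); with real blade coefficients the real parts of m0..m3 are the coefficients of 1, e1, e2, e3 and the imaginary parts give the bivectors (e2 e3: Im m1, e1 e3: -Im m2, e1 e2: Im m3).
Answer: -2/3*e1 + e3 - 3*e2 e3


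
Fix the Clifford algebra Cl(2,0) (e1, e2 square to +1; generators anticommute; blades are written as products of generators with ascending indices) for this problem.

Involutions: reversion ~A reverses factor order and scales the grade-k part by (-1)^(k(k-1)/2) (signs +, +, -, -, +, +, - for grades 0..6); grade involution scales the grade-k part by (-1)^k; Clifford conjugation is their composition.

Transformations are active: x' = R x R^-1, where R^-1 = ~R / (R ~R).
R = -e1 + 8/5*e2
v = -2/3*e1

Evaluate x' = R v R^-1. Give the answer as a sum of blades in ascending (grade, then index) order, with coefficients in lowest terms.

~R = -e1 + 8/5*e2, and R ~R = 89/25, so R^-1 = ~R / (89/25).
R v = 2/3 + 16/15*e1 e2
Answer: 26/89*e1 + 160/267*e2


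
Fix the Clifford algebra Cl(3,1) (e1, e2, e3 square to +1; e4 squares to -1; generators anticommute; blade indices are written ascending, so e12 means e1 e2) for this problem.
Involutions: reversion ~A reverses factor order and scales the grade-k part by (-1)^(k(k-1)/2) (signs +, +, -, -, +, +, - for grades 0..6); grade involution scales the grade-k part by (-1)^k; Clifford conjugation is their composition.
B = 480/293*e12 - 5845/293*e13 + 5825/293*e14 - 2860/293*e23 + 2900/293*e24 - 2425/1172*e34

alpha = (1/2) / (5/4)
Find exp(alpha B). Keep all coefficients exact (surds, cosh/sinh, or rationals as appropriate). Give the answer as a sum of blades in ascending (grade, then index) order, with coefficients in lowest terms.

B^2 term by term: the squares give (480/293)^2*(e12)^2 + (-5845/293)^2*(e13)^2 + (5825/293)^2*(e14)^2 + (-2860/293)^2*(e23)^2 + (2900/293)^2*(e24)^2 + (-2425/1172)^2*(e34)^2 = 230400/85849*(-1) + 34164025/85849*(-1) + 33930625/85849*(+1) + 8179600/85849*(-1) + 8410000/85849*(+1) + 5880625/1373584*(+1) = 25/16 (each basis 2-blade squares to minus the product of its generators' squares); cross terms between blades sharing an index anticommute and cancel; the commuting (index-disjoint) pairs give grade-4 terms 2*c*c'*(blade product), which cancel blade by blade — e1234: -582000/85849 + 33901000/85849 - 33319000/85849 = 0 — confirming B is simple. So B^2 = 25/16.
B^2 = 25/16 — B^2 > 0, so the exponential closes hyperbolically: l = 5/4, alpha*l = 1/2, so exp(alpha B) = cosh(1/2) + (sinh(1/2)/(5/4))*B = cosh(1/2) + (4*sinh(1/2)/5)*B.
Answer: cosh(1/2) + 384*sinh(1/2)/293*e12 - 4676*sinh(1/2)/293*e13 + 4660*sinh(1/2)/293*e14 - 2288*sinh(1/2)/293*e23 + 2320*sinh(1/2)/293*e24 - 485*sinh(1/2)/293*e34


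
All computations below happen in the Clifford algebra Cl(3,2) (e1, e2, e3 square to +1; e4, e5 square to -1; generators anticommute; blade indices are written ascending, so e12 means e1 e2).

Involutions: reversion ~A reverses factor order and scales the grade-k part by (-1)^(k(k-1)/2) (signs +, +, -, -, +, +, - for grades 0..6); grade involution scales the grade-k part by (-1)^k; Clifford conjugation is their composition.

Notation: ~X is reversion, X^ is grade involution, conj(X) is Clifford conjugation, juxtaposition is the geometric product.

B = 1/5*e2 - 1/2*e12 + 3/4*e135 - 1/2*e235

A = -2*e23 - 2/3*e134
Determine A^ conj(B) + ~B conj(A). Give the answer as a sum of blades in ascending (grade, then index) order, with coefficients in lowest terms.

first term: -2/5*e3 - e5 + e13 - 1/2*e45 - 3/2*e125 + 1/3*e234 - 2/15*e1234 + 1/3*e1245
second term: 2/5*e3 - e5 + e13 + 1/2*e45 + 3/2*e125 + 1/3*e234 + 2/15*e1234 + 1/3*e1245
Answer: -2*e5 + 2*e13 + 2/3*e234 + 2/3*e1245


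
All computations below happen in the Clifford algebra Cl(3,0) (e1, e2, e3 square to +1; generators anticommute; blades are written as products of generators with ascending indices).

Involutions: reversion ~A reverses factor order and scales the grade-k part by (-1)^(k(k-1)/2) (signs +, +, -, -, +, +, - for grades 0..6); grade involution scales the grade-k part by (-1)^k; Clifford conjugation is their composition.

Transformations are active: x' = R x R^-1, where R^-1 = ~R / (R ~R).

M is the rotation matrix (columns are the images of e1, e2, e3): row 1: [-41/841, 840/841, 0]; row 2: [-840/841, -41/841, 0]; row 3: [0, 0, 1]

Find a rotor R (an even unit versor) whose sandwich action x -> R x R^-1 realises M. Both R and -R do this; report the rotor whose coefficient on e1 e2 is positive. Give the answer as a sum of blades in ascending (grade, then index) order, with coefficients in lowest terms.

Method: write R = a + b12*e1 e2 + b13*e1 e3 + b23*e2 e3 with a^2 + b12^2 + b13^2 + b23^2 = 1 (so R^-1 = ~R). Expanding the columns R e_j ~R gives tr M = 4a^2 - 1 and, from the antisymmetric part, M21 - M12 = -4a*b12, M13 - M31 = 4a*b13, M32 - M23 = -4a*b23.
Here tr M = 759/841, so a^2 = (1 + tr M)/4 = 400/841 and a = ±20/29. Taking a = 20/29: M21 - M12 = -1680/841, M13 - M31 = 0, M32 - M23 = 0, giving b12 = 21/29, b13 = 0, b23 = 0, i.e. R = 20/29 + 21/29*e1 e2.
Its e1 e2 coefficient is already positive.
Answer: 20/29 + 21/29*e1 e2. Uniqueness: Spin(3) -> SO(3) maps R and -R to the same rotation of trace 759/841; fixing the sign of the e1 e2 coefficient removes the ambiguity.
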